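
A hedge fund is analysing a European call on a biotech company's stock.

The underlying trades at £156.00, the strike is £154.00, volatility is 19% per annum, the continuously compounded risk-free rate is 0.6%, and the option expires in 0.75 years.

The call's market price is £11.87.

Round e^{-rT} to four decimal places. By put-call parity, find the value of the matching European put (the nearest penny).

£9.18

e^(−rT) = e^(−0.006·0.75) = 0.9955
Put-call parity: C − P = S − K·e^(−rT) = 156 − 154·0.9955 = 156 − 153.3070 = 2.6930
P = C − (C − P) = 11.87 − (2.6930) = 9.1770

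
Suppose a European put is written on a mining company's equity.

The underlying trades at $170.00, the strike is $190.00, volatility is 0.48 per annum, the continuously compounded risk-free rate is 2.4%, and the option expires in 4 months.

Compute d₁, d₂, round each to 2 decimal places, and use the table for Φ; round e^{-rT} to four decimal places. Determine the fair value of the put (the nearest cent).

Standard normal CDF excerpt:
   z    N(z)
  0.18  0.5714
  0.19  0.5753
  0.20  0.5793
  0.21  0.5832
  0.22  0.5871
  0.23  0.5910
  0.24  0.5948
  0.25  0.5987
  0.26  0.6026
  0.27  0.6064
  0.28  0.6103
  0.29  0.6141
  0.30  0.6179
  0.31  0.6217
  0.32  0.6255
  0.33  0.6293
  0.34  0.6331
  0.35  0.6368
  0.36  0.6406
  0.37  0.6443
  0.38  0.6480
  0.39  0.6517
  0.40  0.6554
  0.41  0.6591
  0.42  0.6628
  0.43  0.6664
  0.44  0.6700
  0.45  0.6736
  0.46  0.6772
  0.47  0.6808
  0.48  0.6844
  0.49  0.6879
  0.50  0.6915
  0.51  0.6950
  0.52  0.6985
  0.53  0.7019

σ√T = 0.48 × 0.5774 = 0.2771
ln(S/K) + (r + σ²/2)T = ln(170/190) + (0.024 + 0.48²/2)·0.3333 = -0.1112 + 0.0464 = -0.0648
d₁ = -0.0648 / 0.2771 = -0.2339 → -0.23
d₂ = d₁ − σ√T = -0.2339 − 0.2771 = -0.5110 → -0.51
exp(−rT) = exp(−0.024·0.3333) = 0.9920
P = 190·0.9920·N(0.51) − 170·N(0.23) = 190·0.9920·0.6950 − 170·0.5910 = 130.9936 − 100.4700 = 30.5236

$30.52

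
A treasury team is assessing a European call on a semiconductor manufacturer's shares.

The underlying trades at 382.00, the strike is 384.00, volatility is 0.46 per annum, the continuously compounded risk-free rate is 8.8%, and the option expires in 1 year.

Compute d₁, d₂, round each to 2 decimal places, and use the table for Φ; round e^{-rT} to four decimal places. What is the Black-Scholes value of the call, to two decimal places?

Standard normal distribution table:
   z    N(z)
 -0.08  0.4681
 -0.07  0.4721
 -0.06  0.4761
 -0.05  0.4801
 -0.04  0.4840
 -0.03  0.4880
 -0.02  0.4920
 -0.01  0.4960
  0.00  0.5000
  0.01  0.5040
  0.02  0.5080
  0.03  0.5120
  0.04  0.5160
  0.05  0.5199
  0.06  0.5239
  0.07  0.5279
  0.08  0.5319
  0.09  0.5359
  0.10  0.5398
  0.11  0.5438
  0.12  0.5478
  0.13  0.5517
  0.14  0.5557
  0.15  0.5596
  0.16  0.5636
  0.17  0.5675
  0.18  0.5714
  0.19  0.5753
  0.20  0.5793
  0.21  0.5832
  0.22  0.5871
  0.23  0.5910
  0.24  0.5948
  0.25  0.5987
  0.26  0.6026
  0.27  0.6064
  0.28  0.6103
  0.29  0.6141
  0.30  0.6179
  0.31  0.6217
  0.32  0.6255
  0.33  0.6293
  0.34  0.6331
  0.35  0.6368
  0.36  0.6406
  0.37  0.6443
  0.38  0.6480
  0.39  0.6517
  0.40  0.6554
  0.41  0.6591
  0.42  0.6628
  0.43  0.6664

T = 1;  σ√T = 0.4600
ln(S/K) + (r + σ²/2)T = ln(382/384) + (0.088 + 0.46²/2)·1 = -0.0052 + 0.1938 = 0.1886
d₁ = 0.1886 / 0.4600 = 0.4100 which rounds to 0.41
d₂ = d₁ − σ√T = 0.4100 − 0.4600 = -0.0500 which rounds to -0.05
exp(−rT) = exp(−0.088·1) = 0.9158
N(d₁) = N(0.41) = 0.6591;  N(d₂) = N(-0.05) = 0.4801
C = 382·0.6591 − 384·0.9158·0.4801 = 251.7762 − 168.8354 = 82.9408

82.94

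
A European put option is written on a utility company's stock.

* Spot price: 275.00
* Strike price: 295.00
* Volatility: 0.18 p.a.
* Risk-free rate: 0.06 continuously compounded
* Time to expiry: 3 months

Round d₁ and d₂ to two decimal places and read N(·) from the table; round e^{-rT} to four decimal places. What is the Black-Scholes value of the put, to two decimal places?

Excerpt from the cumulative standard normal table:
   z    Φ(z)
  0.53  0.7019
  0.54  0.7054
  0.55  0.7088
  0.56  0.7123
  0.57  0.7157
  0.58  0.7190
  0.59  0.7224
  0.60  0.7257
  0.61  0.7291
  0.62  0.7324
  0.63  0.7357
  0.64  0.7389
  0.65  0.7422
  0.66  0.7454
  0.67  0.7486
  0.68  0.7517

19.80

σ√T = 0.18 × 0.5000 = 0.0900
ln(S/K) + (r + σ²/2)T = ln(275/295) + (0.06 + 0.18²/2)·0.25 = -0.0702 + 0.0190 = -0.0512
d₁ = -0.0512 / 0.0900 = -0.5684 ≈ -0.57
d₂ = d₁ − σ√T = -0.5684 − 0.0900 = -0.6584 ≈ -0.66
e^(−rT) = e^(−0.06·0.25) = 0.9851
P = 295·0.9851·N(0.66) − 275·N(0.57) = 295·0.9851·0.7454 − 275·0.7157 = 216.6166 − 196.8175 = 19.7991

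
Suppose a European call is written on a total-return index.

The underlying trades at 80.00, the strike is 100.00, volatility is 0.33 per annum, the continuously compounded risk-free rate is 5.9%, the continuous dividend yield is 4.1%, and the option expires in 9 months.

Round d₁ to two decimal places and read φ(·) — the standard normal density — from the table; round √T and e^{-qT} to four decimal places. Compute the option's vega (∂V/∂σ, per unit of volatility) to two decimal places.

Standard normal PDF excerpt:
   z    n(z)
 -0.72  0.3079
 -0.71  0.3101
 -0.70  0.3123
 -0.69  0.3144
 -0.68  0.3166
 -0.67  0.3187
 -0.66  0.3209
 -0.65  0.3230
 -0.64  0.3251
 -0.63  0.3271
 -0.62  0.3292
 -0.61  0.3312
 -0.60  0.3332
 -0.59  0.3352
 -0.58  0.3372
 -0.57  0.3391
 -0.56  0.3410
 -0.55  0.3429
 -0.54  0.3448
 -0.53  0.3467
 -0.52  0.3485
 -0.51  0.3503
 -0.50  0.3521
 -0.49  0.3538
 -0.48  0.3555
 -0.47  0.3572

22.52

σ√T = 0.33·√0.75 = 0.2858
d₁ = [ln(80/100) + (0.059 − 0.041 + 0.33²/2)·0.75] / 0.2858 = [-0.2231 + 0.0543] / 0.2858 = -0.5907 ⇒ -0.59
√T = √0.75 = 0.8660
φ(d₁) = φ(-0.59) = 0.3352
e^(−qT) = e^(−0.041·0.75) = 0.9697
vega = S·e^(−qT)·φ(d₁)·√T = 80·0.9697·0.3352·0.8660 = 22.5190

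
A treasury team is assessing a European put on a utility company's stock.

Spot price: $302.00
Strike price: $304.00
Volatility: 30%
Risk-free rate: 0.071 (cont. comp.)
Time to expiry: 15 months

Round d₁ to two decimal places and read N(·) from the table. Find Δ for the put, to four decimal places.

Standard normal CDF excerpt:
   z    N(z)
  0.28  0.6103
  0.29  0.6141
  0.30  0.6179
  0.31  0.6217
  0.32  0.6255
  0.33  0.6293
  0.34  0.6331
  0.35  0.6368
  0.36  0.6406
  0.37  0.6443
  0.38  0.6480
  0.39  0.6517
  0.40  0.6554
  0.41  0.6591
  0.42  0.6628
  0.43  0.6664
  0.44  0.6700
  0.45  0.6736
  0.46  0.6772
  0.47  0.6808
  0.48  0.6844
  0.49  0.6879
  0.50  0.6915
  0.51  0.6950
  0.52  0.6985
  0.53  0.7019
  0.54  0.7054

σ√T = 0.3 × 1.1180 = 0.3354
d₁ = [ln(302/304) + (0.071 + 0.3²/2)·1.25] / 0.3354 = [-0.0066 + 0.1450] / 0.3354 = 0.4126 ≈ 0.41
N(d₁) = N(0.41) = 0.6591
Δ_put = N(d₁) − 1 = 0.6591 − 1 = -0.3409

-0.3409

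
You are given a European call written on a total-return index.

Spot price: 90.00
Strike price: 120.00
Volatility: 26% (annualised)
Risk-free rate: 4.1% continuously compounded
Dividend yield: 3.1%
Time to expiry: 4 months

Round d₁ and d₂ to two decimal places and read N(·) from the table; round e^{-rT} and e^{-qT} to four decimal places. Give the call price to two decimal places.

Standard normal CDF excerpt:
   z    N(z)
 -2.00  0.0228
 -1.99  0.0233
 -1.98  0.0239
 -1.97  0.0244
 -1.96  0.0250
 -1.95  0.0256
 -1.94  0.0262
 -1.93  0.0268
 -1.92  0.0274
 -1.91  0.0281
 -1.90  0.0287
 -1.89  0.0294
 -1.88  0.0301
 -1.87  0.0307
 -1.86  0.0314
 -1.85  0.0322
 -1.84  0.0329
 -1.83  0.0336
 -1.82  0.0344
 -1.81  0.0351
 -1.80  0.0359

0.18

σ√T = 0.26·√0.3333 = 0.1501
d₁ = [ln(90/120) + (0.041 − 0.031 + 0.26²/2)·0.3333] / 0.1501 = [-0.2877 + 0.0146] / 0.1501 = -1.8192 which rounds to -1.82
d₂ = d₁ − σ√T = -1.8192 − 0.1501 = -1.9693 which rounds to -1.97
e^(−qT) = e^(−0.031·0.3333) = 0.9897;  e^(−rT) = e^(−0.041·0.3333) = 0.9864
N(d₁) = N(-1.82) = 0.0344;  N(d₂) = N(-1.97) = 0.0244
C = 90·0.9897·0.0344 − 120·0.9864·0.0244 = 3.0641 − 2.8882 = 0.1759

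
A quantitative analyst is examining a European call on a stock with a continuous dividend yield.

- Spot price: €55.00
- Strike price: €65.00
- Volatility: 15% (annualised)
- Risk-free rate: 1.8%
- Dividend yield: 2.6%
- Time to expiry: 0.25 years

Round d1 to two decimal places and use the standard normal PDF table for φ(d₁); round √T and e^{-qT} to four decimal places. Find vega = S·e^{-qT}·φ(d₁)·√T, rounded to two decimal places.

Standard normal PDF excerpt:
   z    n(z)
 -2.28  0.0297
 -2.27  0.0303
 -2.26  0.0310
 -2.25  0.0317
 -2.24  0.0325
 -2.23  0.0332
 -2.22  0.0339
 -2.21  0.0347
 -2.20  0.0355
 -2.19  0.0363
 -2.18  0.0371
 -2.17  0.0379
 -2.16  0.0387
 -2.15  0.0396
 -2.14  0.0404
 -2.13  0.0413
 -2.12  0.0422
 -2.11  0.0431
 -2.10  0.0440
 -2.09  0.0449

0.93

T = 0.25;  σ√T = 0.0750
ln(S/K) + (r − q + σ²/2)T = ln(55/65) + (0.018 − 0.026 + 0.15²/2)·0.25 = -0.1671 + 0.0008 = -0.1662
d₁ = -0.1662 / 0.0750 = -2.2166 ⇒ -2.22
√T = √0.25 = 0.5000
φ(d₁) = φ(-2.22) = 0.0339
e^(−qT) = e^(−0.026·0.25) = 0.9935
vega = S·e^(−qT)·φ(d₁)·√T = 55·0.9935·0.0339·0.5000 = 0.9262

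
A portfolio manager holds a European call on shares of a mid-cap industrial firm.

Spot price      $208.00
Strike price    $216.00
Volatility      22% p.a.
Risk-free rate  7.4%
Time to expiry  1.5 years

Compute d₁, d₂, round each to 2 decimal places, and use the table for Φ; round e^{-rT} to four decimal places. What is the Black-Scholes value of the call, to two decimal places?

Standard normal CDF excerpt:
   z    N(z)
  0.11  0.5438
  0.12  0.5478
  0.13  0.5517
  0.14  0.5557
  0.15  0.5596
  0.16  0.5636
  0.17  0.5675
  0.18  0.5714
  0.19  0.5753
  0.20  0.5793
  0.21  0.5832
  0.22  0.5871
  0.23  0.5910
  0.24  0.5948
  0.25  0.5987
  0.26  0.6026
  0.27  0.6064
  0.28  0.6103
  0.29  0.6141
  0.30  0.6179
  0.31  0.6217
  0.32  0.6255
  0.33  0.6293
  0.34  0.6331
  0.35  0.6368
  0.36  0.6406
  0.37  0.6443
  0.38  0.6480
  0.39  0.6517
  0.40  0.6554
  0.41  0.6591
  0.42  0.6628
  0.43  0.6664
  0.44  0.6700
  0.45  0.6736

T = 1.5;  σ√T = 0.2694
d₁ = [ln(208/216) + (0.074 + ½·0.22²)·1.5] / (σ√T) = (-0.0377 + 0.1473) / 0.2694 = 0.4066 ⇒ 0.41
d₂ = 0.4066 − 0.2694 = 0.1372 ⇒ 0.14
exp(−rT) = exp(−0.074·1.5) = 0.8949
C = 208·N(0.41) − 216·0.8949·N(0.14) = 208·0.6591 − 216·0.8949·0.5557 = 137.0928 − 107.4159 = 29.6769

$29.68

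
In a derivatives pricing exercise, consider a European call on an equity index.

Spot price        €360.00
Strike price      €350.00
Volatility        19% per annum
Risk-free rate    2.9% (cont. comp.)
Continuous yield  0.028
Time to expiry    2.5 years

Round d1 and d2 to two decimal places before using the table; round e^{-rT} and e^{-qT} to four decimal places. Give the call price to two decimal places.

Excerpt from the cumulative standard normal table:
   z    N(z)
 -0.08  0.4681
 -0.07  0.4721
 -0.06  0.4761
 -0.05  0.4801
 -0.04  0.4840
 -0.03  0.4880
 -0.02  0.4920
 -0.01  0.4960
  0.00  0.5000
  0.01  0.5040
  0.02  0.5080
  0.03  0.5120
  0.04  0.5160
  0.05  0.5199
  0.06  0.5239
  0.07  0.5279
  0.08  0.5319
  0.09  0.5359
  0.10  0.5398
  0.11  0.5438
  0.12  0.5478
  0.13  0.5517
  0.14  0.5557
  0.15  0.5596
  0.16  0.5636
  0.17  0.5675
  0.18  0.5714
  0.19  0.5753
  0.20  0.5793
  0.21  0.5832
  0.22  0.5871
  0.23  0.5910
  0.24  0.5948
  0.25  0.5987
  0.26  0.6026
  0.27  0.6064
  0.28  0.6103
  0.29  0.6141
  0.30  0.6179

€44.67

σ√T = 0.19·√2.5 = 0.3004
d₁ = [ln(360/350) + (0.029 − 0.028 + 0.19²/2)·2.5] / 0.3004 = [0.0282 + 0.0476] / 0.3004 = 0.2523 → 0.25
d₂ = d₁ − σ√T = 0.2523 − 0.3004 = -0.0481 → -0.05
exp(−qT) = exp(−0.028·2.5) = 0.9324;  exp(−rT) = exp(−0.029·2.5) = 0.9301
C = 360·0.9324·N(0.25) − 350·0.9301·N(-0.05) = 360·0.9324·0.5987 − 350·0.9301·0.4801 = 200.9620 − 156.2894 = 44.6727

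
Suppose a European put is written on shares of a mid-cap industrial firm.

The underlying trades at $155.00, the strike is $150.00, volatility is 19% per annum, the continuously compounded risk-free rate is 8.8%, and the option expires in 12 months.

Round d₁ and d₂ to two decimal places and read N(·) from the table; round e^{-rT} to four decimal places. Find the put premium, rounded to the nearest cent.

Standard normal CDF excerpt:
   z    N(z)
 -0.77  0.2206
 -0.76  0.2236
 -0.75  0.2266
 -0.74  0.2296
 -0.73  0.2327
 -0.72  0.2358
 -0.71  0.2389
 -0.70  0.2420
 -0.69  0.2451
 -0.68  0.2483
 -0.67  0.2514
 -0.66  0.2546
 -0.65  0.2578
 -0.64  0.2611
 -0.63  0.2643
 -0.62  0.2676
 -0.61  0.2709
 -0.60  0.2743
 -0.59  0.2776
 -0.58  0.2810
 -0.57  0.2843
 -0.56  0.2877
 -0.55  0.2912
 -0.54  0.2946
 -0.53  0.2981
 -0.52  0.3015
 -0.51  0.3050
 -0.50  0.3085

σ√T = 0.19·√1 = 0.1900
d₁ = [ln(155/150) + (0.088 + ½·0.19²)·1] / (σ√T) = (0.0328 + 0.1060) / 0.1900 = 0.7307 ⇒ 0.73
d₂ = 0.7307 − 0.1900 = 0.5407 ⇒ 0.54
e^(−rT) = e^(−0.088·1) = 0.9158
N(−d₂) = N(-0.54) = 0.2946;  N(−d₁) = N(-0.73) = 0.2327
P = 150·0.9158·0.2946 − 155·0.2327 = 40.4692 − 36.0685 = 4.4007

$4.40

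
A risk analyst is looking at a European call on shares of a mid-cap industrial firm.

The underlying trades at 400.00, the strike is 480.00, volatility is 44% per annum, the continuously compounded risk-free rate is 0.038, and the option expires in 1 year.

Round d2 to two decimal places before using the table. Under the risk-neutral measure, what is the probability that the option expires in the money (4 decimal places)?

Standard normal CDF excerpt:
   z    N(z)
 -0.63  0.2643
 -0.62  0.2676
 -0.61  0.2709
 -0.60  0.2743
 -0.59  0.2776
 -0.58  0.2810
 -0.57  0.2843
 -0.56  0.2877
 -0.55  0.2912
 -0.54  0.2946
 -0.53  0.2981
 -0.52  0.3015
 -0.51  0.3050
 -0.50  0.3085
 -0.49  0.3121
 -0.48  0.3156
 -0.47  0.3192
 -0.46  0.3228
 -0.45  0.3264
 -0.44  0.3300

σ√T = 0.44·√1 = 0.4400
d₁ = [ln(400/480) + (0.038 + 0.44²/2)·1] / 0.4400 = [-0.1823 + 0.1348] / 0.4400 = -0.1080 → -0.11
d₂ = d₁ − σ√T = -0.1080 − 0.4400 = -0.5480 → -0.55
Risk-neutral Pr[S_T > K] = N(d₂) = N(-0.55) = 0.2912

0.2912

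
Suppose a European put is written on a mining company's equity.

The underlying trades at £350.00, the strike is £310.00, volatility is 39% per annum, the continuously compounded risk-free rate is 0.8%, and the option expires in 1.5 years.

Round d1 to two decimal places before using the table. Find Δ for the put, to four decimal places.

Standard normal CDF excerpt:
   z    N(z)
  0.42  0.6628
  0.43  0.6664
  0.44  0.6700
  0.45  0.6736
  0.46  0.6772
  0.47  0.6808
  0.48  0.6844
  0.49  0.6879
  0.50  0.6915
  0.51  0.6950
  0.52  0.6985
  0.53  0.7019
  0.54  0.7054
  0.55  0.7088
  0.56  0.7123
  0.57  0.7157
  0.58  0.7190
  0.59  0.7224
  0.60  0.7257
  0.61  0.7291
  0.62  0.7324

-0.3015

T = 1.5;  σ√T = 0.4777
d₁ = [ln(350/310) + (0.008 + ½·0.39²)·1.5] / (σ√T) = (0.1214 + 0.1261) / 0.4777 = 0.5180 → 0.52
N(d₁) = N(0.52) = 0.6985
Δ_put = N(d₁) − 1 = 0.6985 − 1 = -0.3015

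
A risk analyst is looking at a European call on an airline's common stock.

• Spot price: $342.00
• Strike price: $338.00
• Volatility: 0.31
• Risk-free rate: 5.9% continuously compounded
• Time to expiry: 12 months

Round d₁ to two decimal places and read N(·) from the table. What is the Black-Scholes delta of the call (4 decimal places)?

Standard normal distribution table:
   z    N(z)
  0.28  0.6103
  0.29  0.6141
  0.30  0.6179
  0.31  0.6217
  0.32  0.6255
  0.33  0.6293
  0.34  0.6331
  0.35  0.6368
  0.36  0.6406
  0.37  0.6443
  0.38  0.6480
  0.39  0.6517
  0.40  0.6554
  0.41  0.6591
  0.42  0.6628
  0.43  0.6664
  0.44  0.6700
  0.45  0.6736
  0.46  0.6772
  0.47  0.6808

0.6480

σ√T = 0.31 × 1.0000 = 0.3100
d₁ = [ln(342/338) + (0.059 + 0.31²/2)·1] / 0.3100 = [0.0118 + 0.1071] / 0.3100 = 0.3833 ⇒ 0.38
N(d₁) = N(0.38) = 0.6480
Δ_call = N(d₁) = 0.6480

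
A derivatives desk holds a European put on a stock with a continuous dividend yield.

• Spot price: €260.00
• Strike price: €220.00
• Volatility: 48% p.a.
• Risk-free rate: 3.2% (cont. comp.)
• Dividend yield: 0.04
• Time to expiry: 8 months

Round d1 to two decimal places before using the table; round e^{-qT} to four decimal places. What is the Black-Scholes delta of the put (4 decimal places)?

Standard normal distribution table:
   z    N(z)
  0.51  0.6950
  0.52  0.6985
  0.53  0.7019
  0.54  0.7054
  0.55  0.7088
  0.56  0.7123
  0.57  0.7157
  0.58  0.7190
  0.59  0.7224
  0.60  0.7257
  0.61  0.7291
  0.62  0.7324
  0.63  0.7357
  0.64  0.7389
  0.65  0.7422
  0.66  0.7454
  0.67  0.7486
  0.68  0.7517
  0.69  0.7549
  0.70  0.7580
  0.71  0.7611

σ√T = 0.48·√0.6667 = 0.3919
d₁ = [ln(260/220) + (0.032 − 0.04 + 0.48²/2)·0.6667] / 0.3919 = [0.1671 + 0.0715] / 0.3919 = 0.6086 which rounds to 0.61
N(d₁) = N(0.61) = 0.7291
Δ_put = e^(−qT)·(N(d₁) − 1) = 0.9737·(0.7291 − 1) = -0.2638

-0.2638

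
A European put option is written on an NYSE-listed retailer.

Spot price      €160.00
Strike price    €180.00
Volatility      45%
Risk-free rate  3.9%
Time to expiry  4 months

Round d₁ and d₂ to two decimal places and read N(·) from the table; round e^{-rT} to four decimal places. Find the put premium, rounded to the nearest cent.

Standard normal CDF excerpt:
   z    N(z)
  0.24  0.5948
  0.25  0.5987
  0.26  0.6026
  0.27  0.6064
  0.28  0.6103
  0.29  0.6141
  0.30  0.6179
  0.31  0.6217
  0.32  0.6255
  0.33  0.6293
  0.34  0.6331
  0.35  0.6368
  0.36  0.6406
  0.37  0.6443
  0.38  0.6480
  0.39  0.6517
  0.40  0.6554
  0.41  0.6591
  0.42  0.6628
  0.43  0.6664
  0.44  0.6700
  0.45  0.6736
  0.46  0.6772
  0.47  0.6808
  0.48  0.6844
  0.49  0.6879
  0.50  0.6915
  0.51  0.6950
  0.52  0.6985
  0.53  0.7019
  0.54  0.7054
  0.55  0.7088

€27.69

σ√T = 0.45·√0.3333 = 0.2598
d₁ = [ln(160/180) + (0.039 + 0.45²/2)·0.3333] / 0.2598 = [-0.1178 + 0.0467] / 0.2598 = -0.2734 → -0.27
d₂ = d₁ − σ√T = -0.2734 − 0.2598 = -0.5332 → -0.53
e^(−rT) = e^(−0.039·0.3333) = 0.9871
P = 180·0.9871·N(0.53) − 160·N(0.27) = 180·0.9871·0.7019 − 160·0.6064 = 124.7122 − 97.0240 = 27.6882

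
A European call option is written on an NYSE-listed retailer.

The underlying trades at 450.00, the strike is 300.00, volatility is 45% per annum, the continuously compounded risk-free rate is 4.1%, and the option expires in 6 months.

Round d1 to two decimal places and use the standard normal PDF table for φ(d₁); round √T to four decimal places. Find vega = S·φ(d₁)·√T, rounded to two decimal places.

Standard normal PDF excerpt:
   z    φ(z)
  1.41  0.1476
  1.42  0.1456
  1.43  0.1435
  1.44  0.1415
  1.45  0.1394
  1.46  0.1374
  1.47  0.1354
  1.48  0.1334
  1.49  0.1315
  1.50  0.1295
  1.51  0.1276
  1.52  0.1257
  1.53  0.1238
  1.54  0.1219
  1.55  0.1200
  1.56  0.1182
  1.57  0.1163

41.21

T = 0.5;  σ√T = 0.3182
d₁ = [ln(450/300) + (0.041 + ½·0.45²)·0.5] / (σ√T) = (0.4055 + 0.0711) / 0.3182 = 1.4978 ≈ 1.50
√T = √0.5 = 0.7071
φ(d₁) = φ(1.50) = 0.1295
vega = S·φ(d₁)·√T = 450·0.1295·0.7071 = 41.2063
(Vega is the same for a European call and put with the same parameters.)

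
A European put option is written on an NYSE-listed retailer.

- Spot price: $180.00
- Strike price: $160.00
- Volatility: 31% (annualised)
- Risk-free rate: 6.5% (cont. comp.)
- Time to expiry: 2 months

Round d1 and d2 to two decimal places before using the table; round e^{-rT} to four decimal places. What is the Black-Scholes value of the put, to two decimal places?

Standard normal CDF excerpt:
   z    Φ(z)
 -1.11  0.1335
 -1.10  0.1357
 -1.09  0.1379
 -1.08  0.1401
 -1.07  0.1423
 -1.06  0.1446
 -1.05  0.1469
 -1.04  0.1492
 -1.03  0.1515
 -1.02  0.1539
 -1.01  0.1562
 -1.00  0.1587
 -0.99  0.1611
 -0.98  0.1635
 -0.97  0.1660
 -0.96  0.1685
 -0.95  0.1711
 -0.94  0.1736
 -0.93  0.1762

$1.86

T = 0.1667;  σ√T = 0.1266
d₁ = [ln(180/160) + (0.065 + 0.31²/2)·0.1667] / 0.1266 = [0.1178 + 0.0188] / 0.1266 = 1.0796 → 1.08
d₂ = d₁ − σ√T = 1.0796 − 0.1266 = 0.9530 → 0.95
exp(−rT) = exp(−0.065·0.1667) = 0.9892
N(−d₂) = N(-0.95) = 0.1711;  N(−d₁) = N(-1.08) = 0.1401
P = 160·0.9892·0.1711 − 180·0.1401 = 27.0803 − 25.2180 = 1.8623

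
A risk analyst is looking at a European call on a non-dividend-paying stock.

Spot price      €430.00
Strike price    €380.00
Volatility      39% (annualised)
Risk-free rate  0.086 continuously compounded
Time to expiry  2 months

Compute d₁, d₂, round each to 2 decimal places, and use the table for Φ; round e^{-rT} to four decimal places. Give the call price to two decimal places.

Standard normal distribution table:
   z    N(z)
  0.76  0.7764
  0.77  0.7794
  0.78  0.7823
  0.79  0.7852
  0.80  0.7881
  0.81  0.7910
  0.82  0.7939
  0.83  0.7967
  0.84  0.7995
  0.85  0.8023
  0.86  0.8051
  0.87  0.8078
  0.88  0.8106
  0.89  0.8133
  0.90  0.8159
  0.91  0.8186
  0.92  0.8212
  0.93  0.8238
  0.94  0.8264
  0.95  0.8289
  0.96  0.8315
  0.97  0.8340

€62.29

σ√T = 0.39·√0.1667 = 0.1592
d₁ = [ln(430/380) + (0.086 + 0.39²/2)·0.1667] / 0.1592 = [0.1236 + 0.0270] / 0.1592 = 0.9460 → 0.95
d₂ = d₁ − σ√T = 0.9460 − 0.1592 = 0.7868 → 0.79
e^(−rT) = e^(−0.086·0.1667) = 0.9858
C = 430·N(0.95) − 380·0.9858·N(0.79) = 430·0.8289 − 380·0.9858·0.7852 = 356.4270 − 294.1391 = 62.2879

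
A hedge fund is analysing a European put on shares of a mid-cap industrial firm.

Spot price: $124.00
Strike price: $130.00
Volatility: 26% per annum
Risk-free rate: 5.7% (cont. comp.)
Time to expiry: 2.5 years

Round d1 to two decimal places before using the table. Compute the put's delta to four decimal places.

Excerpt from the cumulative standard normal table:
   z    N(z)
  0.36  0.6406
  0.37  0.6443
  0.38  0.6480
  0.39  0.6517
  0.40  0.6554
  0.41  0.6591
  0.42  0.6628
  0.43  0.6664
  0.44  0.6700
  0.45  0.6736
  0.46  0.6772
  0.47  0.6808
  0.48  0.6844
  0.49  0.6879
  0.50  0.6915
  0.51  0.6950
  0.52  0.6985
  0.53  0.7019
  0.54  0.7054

-0.3300

σ√T = 0.26 × 1.5811 = 0.4111
ln(S/K) + (r + σ²/2)T = ln(124/130) + (0.057 + 0.26²/2)·2.5 = -0.0473 + 0.2270 = 0.1797
d₁ = 0.1797 / 0.4111 = 0.4372 ≈ 0.44
N(d₁) = N(0.44) = 0.6700
Δ_put = N(d₁) − 1 = 0.6700 − 1 = -0.3300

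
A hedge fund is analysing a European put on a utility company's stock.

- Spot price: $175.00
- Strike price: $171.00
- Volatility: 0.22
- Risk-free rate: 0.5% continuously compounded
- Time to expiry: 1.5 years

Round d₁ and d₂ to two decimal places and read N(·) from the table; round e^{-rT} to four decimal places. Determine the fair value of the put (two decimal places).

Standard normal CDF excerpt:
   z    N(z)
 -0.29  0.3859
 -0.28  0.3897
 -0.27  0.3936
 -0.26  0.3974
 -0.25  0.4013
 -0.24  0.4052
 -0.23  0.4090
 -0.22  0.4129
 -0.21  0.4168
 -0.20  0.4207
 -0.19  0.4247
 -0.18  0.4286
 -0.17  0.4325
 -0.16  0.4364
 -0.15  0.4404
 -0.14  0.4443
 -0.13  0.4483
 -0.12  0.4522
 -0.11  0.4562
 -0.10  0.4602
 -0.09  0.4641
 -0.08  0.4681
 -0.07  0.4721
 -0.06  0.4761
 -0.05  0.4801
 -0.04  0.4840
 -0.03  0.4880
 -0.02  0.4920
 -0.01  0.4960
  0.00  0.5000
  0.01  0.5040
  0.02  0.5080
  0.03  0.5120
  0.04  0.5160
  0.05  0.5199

$15.99

σ√T = 0.22 × 1.2247 = 0.2694
d₁ = [ln(175/171) + (0.005 + 0.22²/2)·1.5] / 0.2694 = [0.0231 + 0.0438] / 0.2694 = 0.2484 ≈ 0.25
d₂ = d₁ − σ√T = 0.2484 − 0.2694 = -0.0211 ≈ -0.02
e^(−rT) = e^(−0.005·1.5) = 0.9925
N(−d₂) = N(0.02) = 0.5080;  N(−d₁) = N(-0.25) = 0.4013
P = 171·0.9925·0.5080 − 175·0.4013 = 86.2165 − 70.2275 = 15.9890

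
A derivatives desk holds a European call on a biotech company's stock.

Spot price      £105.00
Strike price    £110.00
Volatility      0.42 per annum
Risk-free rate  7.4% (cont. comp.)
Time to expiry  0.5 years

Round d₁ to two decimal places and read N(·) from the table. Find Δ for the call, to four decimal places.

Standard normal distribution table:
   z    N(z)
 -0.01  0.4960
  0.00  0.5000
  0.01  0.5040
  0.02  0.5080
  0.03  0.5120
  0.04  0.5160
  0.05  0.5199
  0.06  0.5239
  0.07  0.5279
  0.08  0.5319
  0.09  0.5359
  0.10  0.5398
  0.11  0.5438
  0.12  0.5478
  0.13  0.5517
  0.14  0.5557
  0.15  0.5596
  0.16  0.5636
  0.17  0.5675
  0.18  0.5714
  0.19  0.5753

0.5478

σ√T = 0.42·√0.5 = 0.2970
d₁ = [ln(105/110) + (0.074 + ½·0.42²)·0.5] / (σ√T) = (-0.0465 + 0.0811) / 0.2970 = 0.1164 → 0.12
N(d₁) = N(0.12) = 0.5478
Δ_call = N(d₁) = 0.5478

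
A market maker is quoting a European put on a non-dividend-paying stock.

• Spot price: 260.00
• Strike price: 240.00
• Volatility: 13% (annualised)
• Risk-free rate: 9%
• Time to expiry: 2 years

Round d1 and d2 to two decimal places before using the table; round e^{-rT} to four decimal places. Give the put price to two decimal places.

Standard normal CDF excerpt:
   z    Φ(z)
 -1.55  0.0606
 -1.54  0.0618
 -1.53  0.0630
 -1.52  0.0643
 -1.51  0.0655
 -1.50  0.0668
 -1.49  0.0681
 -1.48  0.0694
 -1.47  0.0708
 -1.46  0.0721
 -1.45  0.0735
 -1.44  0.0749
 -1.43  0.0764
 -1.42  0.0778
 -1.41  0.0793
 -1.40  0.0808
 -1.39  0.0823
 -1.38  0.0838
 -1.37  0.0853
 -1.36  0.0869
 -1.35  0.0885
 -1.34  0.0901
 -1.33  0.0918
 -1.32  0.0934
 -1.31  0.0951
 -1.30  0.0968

σ√T = 0.13·√2 = 0.1838
ln(S/K) + (r + σ²/2)T = ln(260/240) + (0.09 + 0.13²/2)·2 = 0.0800 + 0.1969 = 0.2769
d₁ = 0.2769 / 0.1838 = 1.5064 ≈ 1.51
d₂ = d₁ − σ√T = 1.5064 − 0.1838 = 1.3225 ≈ 1.32
exp(−rT) = exp(−0.09·2) = 0.8353
N(−d₂) = N(-1.32) = 0.0934;  N(−d₁) = N(-1.51) = 0.0655
P = 240·0.8353·0.0934 − 260·0.0655 = 18.7241 − 17.0300 = 1.6941

1.69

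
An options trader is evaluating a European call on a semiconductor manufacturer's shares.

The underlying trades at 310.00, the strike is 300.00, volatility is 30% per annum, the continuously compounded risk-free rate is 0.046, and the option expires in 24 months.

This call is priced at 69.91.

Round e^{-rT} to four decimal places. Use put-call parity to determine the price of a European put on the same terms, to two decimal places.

33.54

exp(−rT) = exp(−0.046·2) = 0.9121
Put-call parity: C − P = S − K·e^(−rT) = 310 − 300·0.9121 = 310 − 273.6300 = 36.3700
P = C − (C − P) = 69.91 − (36.3700) = 33.5400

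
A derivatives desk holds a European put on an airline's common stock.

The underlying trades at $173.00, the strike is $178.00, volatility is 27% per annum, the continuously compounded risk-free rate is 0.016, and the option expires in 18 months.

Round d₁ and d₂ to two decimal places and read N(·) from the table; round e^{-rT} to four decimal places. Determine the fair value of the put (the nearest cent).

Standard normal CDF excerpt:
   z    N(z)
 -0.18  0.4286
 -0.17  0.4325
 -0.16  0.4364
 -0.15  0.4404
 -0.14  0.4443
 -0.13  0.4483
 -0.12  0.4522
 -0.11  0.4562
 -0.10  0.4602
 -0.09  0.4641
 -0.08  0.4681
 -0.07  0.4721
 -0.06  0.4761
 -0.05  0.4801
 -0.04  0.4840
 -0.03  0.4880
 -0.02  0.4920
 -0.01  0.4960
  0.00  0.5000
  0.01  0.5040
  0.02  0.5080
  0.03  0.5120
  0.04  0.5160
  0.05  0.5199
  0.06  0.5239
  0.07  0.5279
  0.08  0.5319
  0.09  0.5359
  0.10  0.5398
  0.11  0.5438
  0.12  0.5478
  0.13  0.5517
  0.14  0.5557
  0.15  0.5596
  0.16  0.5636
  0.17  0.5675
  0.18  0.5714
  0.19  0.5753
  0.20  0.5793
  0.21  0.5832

$23.11

T = 1.5;  σ√T = 0.3307
ln(S/K) + (r + σ²/2)T = ln(173/178) + (0.016 + 0.27²/2)·1.5 = -0.0285 + 0.0787 = 0.0502
d₁ = 0.0502 / 0.3307 = 0.1518 → 0.15
d₂ = d₁ − σ√T = 0.1518 − 0.3307 = -0.1789 → -0.18
exp(−rT) = exp(−0.016·1.5) = 0.9763
N(−d₂) = N(0.18) = 0.5714;  N(−d₁) = N(-0.15) = 0.4404
P = 178·0.9763·0.5714 − 173·0.4404 = 99.2987 − 76.1892 = 23.1095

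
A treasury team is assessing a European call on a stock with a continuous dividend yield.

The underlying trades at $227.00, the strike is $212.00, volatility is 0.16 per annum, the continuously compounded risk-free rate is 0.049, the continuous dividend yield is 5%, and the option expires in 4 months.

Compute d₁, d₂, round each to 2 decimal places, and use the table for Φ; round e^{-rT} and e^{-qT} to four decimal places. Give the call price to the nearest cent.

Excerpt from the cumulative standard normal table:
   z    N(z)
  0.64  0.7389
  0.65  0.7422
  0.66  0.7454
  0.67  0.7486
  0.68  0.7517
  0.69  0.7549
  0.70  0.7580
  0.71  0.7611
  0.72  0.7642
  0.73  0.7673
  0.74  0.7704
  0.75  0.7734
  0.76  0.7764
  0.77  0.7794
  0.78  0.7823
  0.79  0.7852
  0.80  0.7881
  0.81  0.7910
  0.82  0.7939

T = 0.3333;  σ√T = 0.0924
d₁ = [ln(227/212) + (0.049 − 0.05 + 0.16²/2)·0.3333] / 0.0924 = [0.0684 + 0.0039] / 0.0924 = 0.7826 ⇒ 0.78
d₂ = d₁ − σ√T = 0.7826 − 0.0924 = 0.6903 ⇒ 0.69
exp(−qT) = exp(−0.05·0.3333) = 0.9835;  exp(−rT) = exp(−0.049·0.3333) = 0.9838
N(d₁) = N(0.78) = 0.7823;  N(d₂) = N(0.69) = 0.7549
C = 227·0.9835·0.7823 − 212·0.9838·0.7549 = 174.6520 − 157.4462 = 17.2058

$17.21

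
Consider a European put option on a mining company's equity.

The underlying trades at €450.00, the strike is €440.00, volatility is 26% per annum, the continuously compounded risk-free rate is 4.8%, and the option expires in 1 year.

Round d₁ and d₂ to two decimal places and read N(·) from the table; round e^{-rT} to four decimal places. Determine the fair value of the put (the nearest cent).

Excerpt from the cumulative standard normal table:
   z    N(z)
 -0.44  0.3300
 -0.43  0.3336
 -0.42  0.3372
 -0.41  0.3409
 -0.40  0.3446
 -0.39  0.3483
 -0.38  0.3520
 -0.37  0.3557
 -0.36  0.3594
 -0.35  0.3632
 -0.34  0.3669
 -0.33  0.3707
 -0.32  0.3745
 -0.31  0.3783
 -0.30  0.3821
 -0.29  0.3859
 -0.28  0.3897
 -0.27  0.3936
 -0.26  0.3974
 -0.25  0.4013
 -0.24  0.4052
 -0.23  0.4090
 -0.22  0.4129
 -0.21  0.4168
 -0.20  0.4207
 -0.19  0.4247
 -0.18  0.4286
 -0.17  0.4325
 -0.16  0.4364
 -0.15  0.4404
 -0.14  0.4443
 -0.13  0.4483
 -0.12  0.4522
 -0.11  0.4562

σ√T = 0.26 × 1.0000 = 0.2600
d₁ = [ln(450/440) + (0.048 + ½·0.26²)·1] / (σ√T) = (0.0225 + 0.0818) / 0.2600 = 0.4010 → 0.40
d₂ = 0.4010 − 0.2600 = 0.1410 → 0.14
e^(−rT) = e^(−0.048·1) = 0.9531
N(−d₂) = N(-0.14) = 0.4443;  N(−d₁) = N(-0.40) = 0.3446
P = 440·0.9531·0.4443 − 450·0.3446 = 186.3234 − 155.0700 = 31.2534

€31.25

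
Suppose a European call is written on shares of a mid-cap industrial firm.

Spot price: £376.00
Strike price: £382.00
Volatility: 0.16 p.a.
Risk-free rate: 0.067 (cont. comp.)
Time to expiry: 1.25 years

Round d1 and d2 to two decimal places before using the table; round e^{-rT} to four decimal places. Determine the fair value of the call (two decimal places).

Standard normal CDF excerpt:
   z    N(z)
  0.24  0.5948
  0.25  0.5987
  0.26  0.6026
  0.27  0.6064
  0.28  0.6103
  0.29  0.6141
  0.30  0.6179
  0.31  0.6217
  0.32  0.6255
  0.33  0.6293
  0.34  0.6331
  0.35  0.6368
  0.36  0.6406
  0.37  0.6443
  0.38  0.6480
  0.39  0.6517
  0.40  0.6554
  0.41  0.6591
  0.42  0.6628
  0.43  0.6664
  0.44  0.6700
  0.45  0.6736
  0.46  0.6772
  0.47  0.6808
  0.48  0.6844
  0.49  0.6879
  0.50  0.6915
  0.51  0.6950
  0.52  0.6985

σ√T = 0.16 × 1.1180 = 0.1789
d₁ = [ln(376/382) + (0.067 + 0.16²/2)·1.25] / 0.1789 = [-0.0158 + 0.0998] / 0.1789 = 0.4691 ⇒ 0.47
d₂ = d₁ − σ√T = 0.4691 − 0.1789 = 0.2902 ⇒ 0.29
exp(−rT) = exp(−0.067·1.25) = 0.9197
C = 376·N(0.47) − 382·0.9197·N(0.29) = 376·0.6808 − 382·0.9197·0.6141 = 255.9808 − 215.7489 = 40.2319

£40.23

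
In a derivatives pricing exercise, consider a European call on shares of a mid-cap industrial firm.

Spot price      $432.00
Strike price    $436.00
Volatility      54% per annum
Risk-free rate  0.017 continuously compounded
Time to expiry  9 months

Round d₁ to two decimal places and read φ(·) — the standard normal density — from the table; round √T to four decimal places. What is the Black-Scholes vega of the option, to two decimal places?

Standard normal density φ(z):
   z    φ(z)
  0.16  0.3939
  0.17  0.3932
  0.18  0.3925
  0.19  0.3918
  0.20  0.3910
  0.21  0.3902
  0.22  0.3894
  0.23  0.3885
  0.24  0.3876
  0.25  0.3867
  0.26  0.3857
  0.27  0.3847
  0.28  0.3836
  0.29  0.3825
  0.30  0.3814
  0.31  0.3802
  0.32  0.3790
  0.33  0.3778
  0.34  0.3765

σ√T = 0.54·√0.75 = 0.4677
d₁ = [ln(432/436) + (0.017 + 0.54²/2)·0.75] / 0.4677 = [-0.0092 + 0.1221] / 0.4677 = 0.2414 which rounds to 0.24
√T = √0.75 = 0.8660
φ(d₁) = φ(0.24) = 0.3876
vega = S·φ(d₁)·√T = 432·0.3876·0.8660 = 145.0058

145.01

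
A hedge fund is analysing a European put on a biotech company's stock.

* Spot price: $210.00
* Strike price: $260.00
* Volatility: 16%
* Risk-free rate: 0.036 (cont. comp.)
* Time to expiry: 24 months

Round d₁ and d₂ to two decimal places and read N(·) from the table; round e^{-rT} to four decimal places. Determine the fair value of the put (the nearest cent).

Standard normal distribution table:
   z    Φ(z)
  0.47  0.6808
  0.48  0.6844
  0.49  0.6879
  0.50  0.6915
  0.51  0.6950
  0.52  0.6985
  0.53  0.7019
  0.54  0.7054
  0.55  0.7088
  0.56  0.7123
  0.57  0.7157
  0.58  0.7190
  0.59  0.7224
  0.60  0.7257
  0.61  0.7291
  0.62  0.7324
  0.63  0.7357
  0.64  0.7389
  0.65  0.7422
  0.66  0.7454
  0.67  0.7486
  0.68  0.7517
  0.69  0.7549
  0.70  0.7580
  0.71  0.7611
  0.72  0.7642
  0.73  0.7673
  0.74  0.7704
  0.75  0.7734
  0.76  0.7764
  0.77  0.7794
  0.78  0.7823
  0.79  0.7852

$40.43

σ√T = 0.16 × 1.4142 = 0.2263
ln(S/K) + (r + σ²/2)T = ln(210/260) + (0.036 + 0.16²/2)·2 = -0.2136 + 0.0976 = -0.1160
d₁ = -0.1160 / 0.2263 = -0.5125 → -0.51
d₂ = d₁ − σ√T = -0.5125 − 0.2263 = -0.7388 → -0.74
exp(−rT) = exp(−0.036·2) = 0.9305
N(−d₂) = N(0.74) = 0.7704;  N(−d₁) = N(0.51) = 0.6950
P = 260·0.9305·0.7704 − 210·0.6950 = 186.3829 − 145.9500 = 40.4329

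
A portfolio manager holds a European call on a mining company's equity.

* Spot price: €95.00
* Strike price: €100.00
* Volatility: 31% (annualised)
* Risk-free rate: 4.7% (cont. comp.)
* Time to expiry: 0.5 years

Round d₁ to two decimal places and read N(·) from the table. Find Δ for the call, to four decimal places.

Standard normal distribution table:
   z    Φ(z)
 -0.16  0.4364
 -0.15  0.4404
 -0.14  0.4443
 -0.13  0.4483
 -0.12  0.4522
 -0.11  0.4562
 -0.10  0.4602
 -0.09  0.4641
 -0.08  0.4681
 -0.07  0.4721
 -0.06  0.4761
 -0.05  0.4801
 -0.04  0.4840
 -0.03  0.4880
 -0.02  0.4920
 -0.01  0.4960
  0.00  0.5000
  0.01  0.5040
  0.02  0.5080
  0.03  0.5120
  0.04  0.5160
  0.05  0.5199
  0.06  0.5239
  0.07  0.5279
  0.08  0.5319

σ√T = 0.31·√0.5 = 0.2192
ln(S/K) + (r + σ²/2)T = ln(95/100) + (0.047 + 0.31²/2)·0.5 = -0.0513 + 0.0475 = -0.0038
d₁ = -0.0038 / 0.2192 = -0.0172 which rounds to -0.02
N(d₁) = N(-0.02) = 0.4920
Δ_call = N(d₁) = 0.4920

0.4920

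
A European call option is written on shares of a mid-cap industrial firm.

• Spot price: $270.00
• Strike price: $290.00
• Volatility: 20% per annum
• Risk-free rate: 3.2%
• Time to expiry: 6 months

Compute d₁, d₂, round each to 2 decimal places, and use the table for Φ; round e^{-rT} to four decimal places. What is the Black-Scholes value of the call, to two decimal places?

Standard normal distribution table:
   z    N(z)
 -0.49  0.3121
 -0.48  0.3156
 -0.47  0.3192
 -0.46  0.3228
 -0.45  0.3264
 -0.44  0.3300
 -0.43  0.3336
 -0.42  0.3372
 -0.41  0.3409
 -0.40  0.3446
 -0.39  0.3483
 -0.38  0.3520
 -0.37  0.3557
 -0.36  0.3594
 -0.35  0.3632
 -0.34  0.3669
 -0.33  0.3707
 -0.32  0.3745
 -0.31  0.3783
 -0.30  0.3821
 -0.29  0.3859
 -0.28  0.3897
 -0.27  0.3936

$8.99

σ√T = 0.2 × 0.7071 = 0.1414
ln(S/K) + (r + σ²/2)T = ln(270/290) + (0.032 + 0.2²/2)·0.5 = -0.0715 + 0.0260 = -0.0455
d₁ = -0.0455 / 0.1414 = -0.3214 ⇒ -0.32
d₂ = d₁ − σ√T = -0.3214 − 0.1414 = -0.4629 ⇒ -0.46
exp(−rT) = exp(−0.032·0.5) = 0.9841
C = 270·N(-0.32) − 290·0.9841·N(-0.46) = 270·0.3745 − 290·0.9841·0.3228 = 101.1150 − 92.1236 = 8.9914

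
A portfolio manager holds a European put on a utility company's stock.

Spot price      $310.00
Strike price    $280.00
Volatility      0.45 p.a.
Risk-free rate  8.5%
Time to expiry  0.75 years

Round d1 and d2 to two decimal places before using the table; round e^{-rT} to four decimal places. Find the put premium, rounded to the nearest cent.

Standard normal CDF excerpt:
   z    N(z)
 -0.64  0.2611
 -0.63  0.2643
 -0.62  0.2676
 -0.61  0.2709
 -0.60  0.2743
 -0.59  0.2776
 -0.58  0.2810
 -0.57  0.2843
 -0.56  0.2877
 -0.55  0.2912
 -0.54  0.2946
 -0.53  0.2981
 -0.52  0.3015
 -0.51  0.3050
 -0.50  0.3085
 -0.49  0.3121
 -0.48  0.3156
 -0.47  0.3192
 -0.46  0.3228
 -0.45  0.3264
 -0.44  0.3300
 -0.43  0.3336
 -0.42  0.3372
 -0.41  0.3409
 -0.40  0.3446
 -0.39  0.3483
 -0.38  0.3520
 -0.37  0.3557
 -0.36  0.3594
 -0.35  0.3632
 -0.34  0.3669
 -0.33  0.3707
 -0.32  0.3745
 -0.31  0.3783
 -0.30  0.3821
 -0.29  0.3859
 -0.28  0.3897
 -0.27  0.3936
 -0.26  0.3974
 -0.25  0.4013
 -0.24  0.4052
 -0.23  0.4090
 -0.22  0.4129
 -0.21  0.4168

$24.49

σ√T = 0.45 × 0.8660 = 0.3897
d₁ = [ln(310/280) + (0.085 + 0.45²/2)·0.75] / 0.3897 = [0.1018 + 0.1397] / 0.3897 = 0.6196 which rounds to 0.62
d₂ = d₁ − σ√T = 0.6196 − 0.3897 = 0.2299 which rounds to 0.23
e^(−rT) = e^(−0.085·0.75) = 0.9382
P = 280·0.9382·N(-0.23) − 310·N(-0.62) = 280·0.9382·0.4090 − 310·0.2676 = 107.4427 − 82.9560 = 24.4867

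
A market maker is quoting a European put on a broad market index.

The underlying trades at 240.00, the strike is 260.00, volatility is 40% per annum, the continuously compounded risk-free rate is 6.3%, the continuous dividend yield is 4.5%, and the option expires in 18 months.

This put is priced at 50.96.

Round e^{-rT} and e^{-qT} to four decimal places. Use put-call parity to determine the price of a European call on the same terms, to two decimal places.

e^(−qT) = e^(−0.045·1.5) = 0.9347;  e^(−rT) = e^(−0.063·1.5) = 0.9098
Put-call parity: C − P = S·e^(−qT) − K·e^(−rT) = 240·0.9347 − 260·0.9098 = 224.3280 − 236.5480 = -12.2200
C = P + (C − P) = 50.96 + (-12.2200) = 38.7400

38.74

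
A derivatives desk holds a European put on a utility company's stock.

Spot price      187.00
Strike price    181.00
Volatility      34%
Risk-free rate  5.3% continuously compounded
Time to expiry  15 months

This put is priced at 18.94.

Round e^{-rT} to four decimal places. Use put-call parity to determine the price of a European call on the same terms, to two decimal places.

36.54

e^(−rT) = e^(−0.053·1.25) = 0.9359
Put-call parity: C − P = S − K·e^(−rT) = 187 − 181·0.9359 = 187 − 169.3979 = 17.6021
C = P + (C − P) = 18.94 + (17.6021) = 36.5421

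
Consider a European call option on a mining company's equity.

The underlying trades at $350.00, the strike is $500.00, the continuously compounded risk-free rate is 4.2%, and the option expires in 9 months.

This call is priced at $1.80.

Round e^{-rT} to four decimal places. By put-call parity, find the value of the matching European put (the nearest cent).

$136.30

e^(−rT) = e^(−0.042·0.75) = 0.9690
Put-call parity: C − P = S − K·e^(−rT) = 350 − 500·0.9690 = 350 − 484.5000 = -134.5000
P = C − (C − P) = 1.80 − (-134.5000) = 136.3000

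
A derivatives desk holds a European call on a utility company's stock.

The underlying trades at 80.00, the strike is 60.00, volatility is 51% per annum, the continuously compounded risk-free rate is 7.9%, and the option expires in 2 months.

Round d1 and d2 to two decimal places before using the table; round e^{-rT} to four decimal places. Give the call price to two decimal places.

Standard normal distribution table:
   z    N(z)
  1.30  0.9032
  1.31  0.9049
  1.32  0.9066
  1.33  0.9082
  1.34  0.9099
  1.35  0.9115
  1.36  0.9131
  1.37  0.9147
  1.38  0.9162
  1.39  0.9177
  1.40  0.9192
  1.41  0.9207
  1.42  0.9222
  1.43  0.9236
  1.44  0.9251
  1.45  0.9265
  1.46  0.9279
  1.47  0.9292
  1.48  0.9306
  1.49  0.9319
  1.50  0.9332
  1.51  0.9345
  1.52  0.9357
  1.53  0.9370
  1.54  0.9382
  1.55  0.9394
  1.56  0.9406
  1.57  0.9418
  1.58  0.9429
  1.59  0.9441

21.27

T = 0.1667;  σ√T = 0.2082
d₁ = [ln(80/60) + (0.079 + ½·0.51²)·0.1667] / (σ√T) = (0.2877 + 0.0348) / 0.2082 = 1.5491 → 1.55
d₂ = 1.5491 − 0.2082 = 1.3408 → 1.34
e^(−rT) = e^(−0.079·0.1667) = 0.9869
C = 80·N(1.55) − 60·0.9869·N(1.34) = 80·0.9394 − 60·0.9869·0.9099 = 75.1520 − 53.8788 = 21.2732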